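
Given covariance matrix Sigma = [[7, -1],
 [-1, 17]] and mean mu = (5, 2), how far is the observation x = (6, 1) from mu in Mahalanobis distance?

Step 1 — centre the observation: (x - mu) = (1, -1).

Step 2 — invert Sigma. det(Sigma) = 7·17 - (-1)² = 118.
  Sigma^{-1} = (1/det) · [[d, -b], [-b, a]] = [[0.1441, 0.0085],
 [0.0085, 0.0593]].

Step 3 — form the quadratic (x - mu)^T · Sigma^{-1} · (x - mu):
  Sigma^{-1} · (x - mu) = (0.1356, -0.0508).
  (x - mu)^T · [Sigma^{-1} · (x - mu)] = (1)·(0.1356) + (-1)·(-0.0508) = 0.1864.

Step 4 — take square root: d = √(0.1864) ≈ 0.4318.

d(x, mu) = √(0.1864) ≈ 0.4318


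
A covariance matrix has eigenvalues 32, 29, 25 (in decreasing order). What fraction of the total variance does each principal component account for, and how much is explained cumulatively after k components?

Step 1 — total variance = trace(Sigma) = Σ λ_i = 32 + 29 + 25 = 86.

Step 2 — fraction explained by component i = λ_i / Σ λ:
  PC1: 32/86 = 0.3721
  PC2: 29/86 = 0.3372
  PC3: 25/86 = 0.2907

Step 3 — cumulative fraction after k components = (λ_1 + ... + λ_k) / Σ λ:
  k = 1: 32/86 = 0.3721
  k = 2: (32 + 29)/86 = 61/86 = 0.7093
  k = 3: (32 + 29 + 25)/86 = 86/86 = 1

Summary (fraction, with percent):

explained: PC1 0.3721 (37.21%), PC2 0.3372 (33.72%), PC3 0.2907 (29.07%);  cumulative: 0.3721, 0.7093, 1


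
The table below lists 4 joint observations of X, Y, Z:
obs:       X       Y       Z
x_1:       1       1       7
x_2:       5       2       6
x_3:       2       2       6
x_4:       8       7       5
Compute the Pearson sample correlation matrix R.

Step 1 — column means:
  mean(X) = (1 + 5 + 2 + 8) / 4 = 16/4 = 4
  mean(Y) = (1 + 2 + 2 + 7) / 4 = 12/4 = 3
  mean(Z) = (7 + 6 + 6 + 5) / 4 = 24/4 = 6

Step 2 — sample variances and covariances s[i,j] = (1/(n-1)) · Σ_k (x_{k,i} - mean_i) · (x_{k,j} - mean_j), with n-1 = 3:
  s[X,X] = ((-3)·(-3) + (1)·(1) + (-2)·(-2) + (4)·(4)) / 3 = 30/3 = 10
  s[X,Y] = ((-3)·(-2) + (1)·(-1) + (-2)·(-1) + (4)·(4)) / 3 = 23/3 = 7.6667
  s[X,Z] = ((-3)·(1) + (1)·(0) + (-2)·(0) + (4)·(-1)) / 3 = -7/3 = -2.3333
  s[Y,Y] = ((-2)·(-2) + (-1)·(-1) + (-1)·(-1) + (4)·(4)) / 3 = 22/3 = 7.3333
  s[Y,Z] = ((-2)·(1) + (-1)·(0) + (-1)·(0) + (4)·(-1)) / 3 = -6/3 = -2
  s[Z,Z] = ((1)·(1) + (0)·(0) + (0)·(0) + (-1)·(-1)) / 3 = 2/3 = 0.6667
  Sample standard deviations s_i = √(s[i,i]):
  s(X) = √(10) = 3.1623
  s(Y) = √(7.3333) = 2.708
  s(Z) = √(0.6667) = 0.8165

Step 3 — r_{ij} = s_{ij} / (s_i · s_j):
  r[X,X] = 1 (diagonal).
  r[X,Y] = 7.6667 / (3.1623 · 2.708) = 7.6667 / 8.5635 = 0.8953
  r[X,Z] = -2.3333 / (3.1623 · 0.8165) = -2.3333 / 2.582 = -0.9037
  r[Y,Y] = 1 (diagonal).
  r[Y,Z] = -2 / (2.708 · 0.8165) = -2 / 2.2111 = -0.9045
  r[Z,Z] = 1 (diagonal).

R is symmetric with unit diagonal. Assembling:

R = [[1, 0.8953, -0.9037],
 [0.8953, 1, -0.9045],
 [-0.9037, -0.9045, 1]]


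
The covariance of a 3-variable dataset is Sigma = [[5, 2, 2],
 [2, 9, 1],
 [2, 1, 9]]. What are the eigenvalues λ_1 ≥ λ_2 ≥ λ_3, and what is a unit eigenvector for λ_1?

Step 1 — characteristic polynomial p(λ) = det(λI - Sigma) = λ³ - tr·λ² + c_1·λ - det, where tr = trace, c_1 = sum of the principal 2×2 minors, det = det(Sigma):
  tr = 5 + 9 + 9 = 23,
  c_1 = (5·9 - (2)²) + (5·9 - (2)²) + (9·9 - (1)²) = 41 + 41 + 80 = 162,
  det = 5·(9·9 - (1)²) - (2)·((2)·9 - (1)·(2)) + (2)·((2)·(1) - 9·(2)) = 5·(80) - (2)·(16) + (2)·(-16) = 336.
  So p(λ) = λ³ - 23λ² + 162λ - 336.
Step 2 — look for an integer root (rational root theorem: any rational root is an integer divisor of 336). Testing λ = 8:
  p(8) = 512 - 1472 + 1296 - 336 = 0  ✓
  Dividing out (λ - 8): p(λ) = (λ - 8)(λ² - 15λ + 42).
Step 3 — remaining eigenvalues from the quadratic λ² - 15λ + 42 = 0:
  Δ = 15² - 4·42 = 225 - 168 = 57,  λ = (15 ± √57)/2 = (15 ± 7.5498)/2 ≈ 11.2749 or 3.7251.
  Sorted: λ_1 = 11.2749,  λ_2 = 8,  λ_3 = 3.7251  (check: sum = 23 = tr ✓).

Step 4 — unit eigenvector for λ_1 ≈ 11.2749: v spans the null space of (Sigma - λ_1 I), whose rows are
  r_1 = (-6.2749, 2, 2),  r_2 = (2, -2.2749, 1),  r_3 = (2, 1, -2.2749).
  v is orthogonal to every row, so take v ∝ r_1 × r_2 = ((2)·(1) - (2)·(-2.2749), (2)·(2) - (-6.2749)·(1), (-6.2749)·(-2.2749) - (2)·(2)) ≈ (6.5498, 10.2749, 10.2749).
  Let u = (6.5498, 10.2749, 10.2749).
  ||u|| = √((6.5498)² + (10.2749)² + (10.2749)²) = √(254.0482) ≈ 15.9389,  v_1 = u/||u|| ≈ (0.4109, 0.6446, 0.6446) (||v_1|| = 1).

λ_1 = 11.2749,  λ_2 = 8,  λ_3 = 3.7251;  v_1 ≈ (0.4109, 0.6446, 0.6446)


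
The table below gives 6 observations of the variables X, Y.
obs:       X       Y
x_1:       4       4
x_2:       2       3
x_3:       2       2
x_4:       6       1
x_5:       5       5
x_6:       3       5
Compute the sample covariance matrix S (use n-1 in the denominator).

Step 1 — column means:
  mean(X) = (4 + 2 + 2 + 6 + 5 + 3) / 6 = 22/6 = 3.6667
  mean(Y) = (4 + 3 + 2 + 1 + 5 + 5) / 6 = 20/6 = 3.3333

Step 2 — sample covariance S[i,j] = (1/(n-1)) · Σ_k (x_{k,i} - mean_i) · (x_{k,j} - mean_j), with n-1 = 5.
  S[X,X] = ((0.3333)·(0.3333) + (-1.6667)·(-1.6667) + (-1.6667)·(-1.6667) + (2.3333)·(2.3333) + (1.3333)·(1.3333) + (-0.6667)·(-0.6667)) / 5 = 13.3333/5 = 2.6667
  S[X,Y] = ((0.3333)·(0.6667) + (-1.6667)·(-0.3333) + (-1.6667)·(-1.3333) + (2.3333)·(-2.3333) + (1.3333)·(1.6667) + (-0.6667)·(1.6667)) / 5 = -1.3333/5 = -0.2667
  S[Y,Y] = ((0.6667)·(0.6667) + (-0.3333)·(-0.3333) + (-1.3333)·(-1.3333) + (-2.3333)·(-2.3333) + (1.6667)·(1.6667) + (1.6667)·(1.6667)) / 5 = 13.3333/5 = 2.6667

S is symmetric (S[j,i] = S[i,j]). Assembling:

S = [[2.6667, -0.2667],
 [-0.2667, 2.6667]]


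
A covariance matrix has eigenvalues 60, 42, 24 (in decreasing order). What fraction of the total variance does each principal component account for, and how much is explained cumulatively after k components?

Step 1 — total variance = trace(Sigma) = Σ λ_i = 60 + 42 + 24 = 126.

Step 2 — fraction explained by component i = λ_i / Σ λ:
  PC1: 60/126 = 0.4762
  PC2: 42/126 = 0.3333
  PC3: 24/126 = 0.1905

Step 3 — cumulative fraction after k components = (λ_1 + ... + λ_k) / Σ λ:
  k = 1: 60/126 = 0.4762
  k = 2: (60 + 42)/126 = 102/126 = 0.8095
  k = 3: (60 + 42 + 24)/126 = 126/126 = 1

Summary (fraction, with percent):

explained: PC1 0.4762 (47.62%), PC2 0.3333 (33.33%), PC3 0.1905 (19.05%);  cumulative: 0.4762, 0.8095, 1


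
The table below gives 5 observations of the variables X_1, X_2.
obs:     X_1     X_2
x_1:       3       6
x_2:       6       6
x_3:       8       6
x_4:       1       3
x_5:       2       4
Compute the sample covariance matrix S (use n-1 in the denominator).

Step 1 — column means:
  mean(X_1) = (3 + 6 + 8 + 1 + 2) / 5 = 20/5 = 4
  mean(X_2) = (6 + 6 + 6 + 3 + 4) / 5 = 25/5 = 5

Step 2 — sample covariance S[i,j] = (1/(n-1)) · Σ_k (x_{k,i} - mean_i) · (x_{k,j} - mean_j), with n-1 = 4.
  S[X_1,X_1] = ((-1)·(-1) + (2)·(2) + (4)·(4) + (-3)·(-3) + (-2)·(-2)) / 4 = 34/4 = 8.5
  S[X_1,X_2] = ((-1)·(1) + (2)·(1) + (4)·(1) + (-3)·(-2) + (-2)·(-1)) / 4 = 13/4 = 3.25
  S[X_2,X_2] = ((1)·(1) + (1)·(1) + (1)·(1) + (-2)·(-2) + (-1)·(-1)) / 4 = 8/4 = 2

S is symmetric (S[j,i] = S[i,j]). Assembling:

S = [[8.5, 3.25],
 [3.25, 2]]


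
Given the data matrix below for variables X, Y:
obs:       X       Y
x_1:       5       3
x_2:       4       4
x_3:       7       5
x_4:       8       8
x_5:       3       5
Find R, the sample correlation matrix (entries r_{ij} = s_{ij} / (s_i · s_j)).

Step 1 — column means:
  mean(X) = (5 + 4 + 7 + 8 + 3) / 5 = 27/5 = 5.4
  mean(Y) = (3 + 4 + 5 + 8 + 5) / 5 = 25/5 = 5

Step 2 — sample variances and covariances s[i,j] = (1/(n-1)) · Σ_k (x_{k,i} - mean_i) · (x_{k,j} - mean_j), with n-1 = 4:
  s[X,X] = ((-0.4)·(-0.4) + (-1.4)·(-1.4) + (1.6)·(1.6) + (2.6)·(2.6) + (-2.4)·(-2.4)) / 4 = 17.2/4 = 4.3
  s[X,Y] = ((-0.4)·(-2) + (-1.4)·(-1) + (1.6)·(0) + (2.6)·(3) + (-2.4)·(0)) / 4 = 10/4 = 2.5
  s[Y,Y] = ((-2)·(-2) + (-1)·(-1) + (0)·(0) + (3)·(3) + (0)·(0)) / 4 = 14/4 = 3.5
  Sample standard deviations s_i = √(s[i,i]):
  s(X) = √(4.3) = 2.0736
  s(Y) = √(3.5) = 1.8708

Step 3 — r_{ij} = s_{ij} / (s_i · s_j):
  r[X,X] = 1 (diagonal).
  r[X,Y] = 2.5 / (2.0736 · 1.8708) = 2.5 / 3.8794 = 0.6444
  r[Y,Y] = 1 (diagonal).

R is symmetric with unit diagonal. Assembling:

R = [[1, 0.6444],
 [0.6444, 1]]


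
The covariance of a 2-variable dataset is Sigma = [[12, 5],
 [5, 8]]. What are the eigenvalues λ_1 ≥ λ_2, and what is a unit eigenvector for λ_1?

Step 1 — characteristic polynomial of 2×2 Sigma:
  det(Sigma - λI) = λ² - trace · λ + det = 0.
  trace = 12 + 8 = 20, det = 12·8 - (5)² = 71.
Step 2 — discriminant:
  Δ = trace² - 4·det = 400 - 284 = 116.
Step 3 — eigenvalues:
  λ = (trace ± √Δ)/2 = (20 ± 10.7703)/2,
  λ_1 = 15.3852,  λ_2 = 4.6148.

Step 4 — unit eigenvector for λ_1: solve (Sigma - λ_1 I)v = 0. First row:
  (12 - 15.3852)·v_x + (5)·v_y = 0, i.e. (-3.3852)·v_x + (5)·v_y = 0,
  so v ∝ (b, λ_1 - a) = (5, 3.3852) = u.
  ||u|| = √((5)² + (3.3852)²) = √(36.4593) ≈ 6.0382,
  v_1 = u/||u|| ≈ (0.8281, 0.5606) (||v_1|| = 1).

λ_1 = 15.3852,  λ_2 = 4.6148;  v_1 ≈ (0.8281, 0.5606)


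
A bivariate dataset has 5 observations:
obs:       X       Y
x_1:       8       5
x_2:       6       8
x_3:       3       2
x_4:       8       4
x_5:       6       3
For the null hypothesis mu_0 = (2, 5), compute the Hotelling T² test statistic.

Step 1 — sample mean vector:
  mean(X) = (8 + 6 + 3 + 8 + 6) / 5 = 31/5 = 6.2
  mean(Y) = (5 + 8 + 2 + 4 + 3) / 5 = 22/5 = 4.4
  x̄ = (6.2, 4.4),  deviation x̄ - mu_0 = (6.2, 4.4) - (2, 5) = (4.2, -0.6).

Step 2 — sample covariance matrix, S[i,j] = (1/(n-1)) · Σ_k (x_{k,i} - mean_i) · (x_{k,j} - mean_j), divisor n-1 = 4:
  S[X,X] = ((1.8)·(1.8) + (-0.2)·(-0.2) + (-3.2)·(-3.2) + (1.8)·(1.8) + (-0.2)·(-0.2)) / 4 = 16.8/4 = 4.2
  S[X,Y] = ((1.8)·(0.6) + (-0.2)·(3.6) + (-3.2)·(-2.4) + (1.8)·(-0.4) + (-0.2)·(-1.4)) / 4 = 7.6/4 = 1.9
  S[Y,Y] = ((0.6)·(0.6) + (3.6)·(3.6) + (-2.4)·(-2.4) + (-0.4)·(-0.4) + (-1.4)·(-1.4)) / 4 = 21.2/4 = 5.3
  S = [[4.2, 1.9],
 [1.9, 5.3]].

Step 3 — invert S. det(S) = 4.2·5.3 - (1.9)² = 18.65.
  S^{-1} = (1/det) · [[d, -b], [-b, a]] = [[0.2842, -0.1019],
 [-0.1019, 0.2252]].

Step 4 — quadratic form (x̄ - mu_0)^T · S^{-1} · (x̄ - mu_0):
  S^{-1} · (x̄ - mu_0) = (1.2547, -0.563),
  (x̄ - mu_0)^T · [...] = (4.2)·(1.2547) + (-0.6)·(-0.563) = 5.6075.

Step 5 — scale by n: T² = 5 · 5.6075 = 28.0375.

T² ≈ 28.0375


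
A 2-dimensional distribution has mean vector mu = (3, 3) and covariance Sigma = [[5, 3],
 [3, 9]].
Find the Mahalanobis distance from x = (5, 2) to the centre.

Step 1 — centre the observation: (x - mu) = (2, -1).

Step 2 — invert Sigma. det(Sigma) = 5·9 - (3)² = 36.
  Sigma^{-1} = (1/det) · [[d, -b], [-b, a]] = [[0.25, -0.0833],
 [-0.0833, 0.1389]].

Step 3 — form the quadratic (x - mu)^T · Sigma^{-1} · (x - mu):
  Sigma^{-1} · (x - mu) = (0.5833, -0.3056).
  (x - mu)^T · [Sigma^{-1} · (x - mu)] = (2)·(0.5833) + (-1)·(-0.3056) = 1.4722.

Step 4 — take square root: d = √(1.4722) ≈ 1.2134.

d(x, mu) = √(1.4722) ≈ 1.2134


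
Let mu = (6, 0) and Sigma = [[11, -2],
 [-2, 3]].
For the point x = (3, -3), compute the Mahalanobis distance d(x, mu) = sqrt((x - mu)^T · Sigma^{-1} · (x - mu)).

Step 1 — centre the observation: (x - mu) = (-3, -3).

Step 2 — invert Sigma. det(Sigma) = 11·3 - (-2)² = 29.
  Sigma^{-1} = (1/det) · [[d, -b], [-b, a]] = [[0.1034, 0.069],
 [0.069, 0.3793]].

Step 3 — form the quadratic (x - mu)^T · Sigma^{-1} · (x - mu):
  Sigma^{-1} · (x - mu) = (-0.5172, -1.3448).
  (x - mu)^T · [Sigma^{-1} · (x - mu)] = (-3)·(-0.5172) + (-3)·(-1.3448) = 5.5862.

Step 4 — take square root: d = √(5.5862) ≈ 2.3635.

d(x, mu) = √(5.5862) ≈ 2.3635


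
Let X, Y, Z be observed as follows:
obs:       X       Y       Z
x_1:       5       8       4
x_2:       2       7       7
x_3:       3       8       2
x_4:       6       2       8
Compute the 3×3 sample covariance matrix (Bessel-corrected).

Step 1 — column means:
  mean(X) = (5 + 2 + 3 + 6) / 4 = 16/4 = 4
  mean(Y) = (8 + 7 + 8 + 2) / 4 = 25/4 = 6.25
  mean(Z) = (4 + 7 + 2 + 8) / 4 = 21/4 = 5.25

Step 2 — sample covariance S[i,j] = (1/(n-1)) · Σ_k (x_{k,i} - mean_i) · (x_{k,j} - mean_j), with n-1 = 3.
  S[X,X] = ((1)·(1) + (-2)·(-2) + (-1)·(-1) + (2)·(2)) / 3 = 10/3 = 3.3333
  S[X,Y] = ((1)·(1.75) + (-2)·(0.75) + (-1)·(1.75) + (2)·(-4.25)) / 3 = -10/3 = -3.3333
  S[X,Z] = ((1)·(-1.25) + (-2)·(1.75) + (-1)·(-3.25) + (2)·(2.75)) / 3 = 4/3 = 1.3333
  S[Y,Y] = ((1.75)·(1.75) + (0.75)·(0.75) + (1.75)·(1.75) + (-4.25)·(-4.25)) / 3 = 24.75/3 = 8.25
  S[Y,Z] = ((1.75)·(-1.25) + (0.75)·(1.75) + (1.75)·(-3.25) + (-4.25)·(2.75)) / 3 = -18.25/3 = -6.0833
  S[Z,Z] = ((-1.25)·(-1.25) + (1.75)·(1.75) + (-3.25)·(-3.25) + (2.75)·(2.75)) / 3 = 22.75/3 = 7.5833

S is symmetric (S[j,i] = S[i,j]). Assembling:

S = [[3.3333, -3.3333, 1.3333],
 [-3.3333, 8.25, -6.0833],
 [1.3333, -6.0833, 7.5833]]


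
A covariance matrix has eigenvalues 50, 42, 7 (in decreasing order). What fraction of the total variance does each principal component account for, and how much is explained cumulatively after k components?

Step 1 — total variance = trace(Sigma) = Σ λ_i = 50 + 42 + 7 = 99.

Step 2 — fraction explained by component i = λ_i / Σ λ:
  PC1: 50/99 = 0.5051
  PC2: 42/99 = 0.4242
  PC3: 7/99 = 0.0707

Step 3 — cumulative fraction after k components = (λ_1 + ... + λ_k) / Σ λ:
  k = 1: 50/99 = 0.5051
  k = 2: (50 + 42)/99 = 92/99 = 0.9293
  k = 3: (50 + 42 + 7)/99 = 99/99 = 1

Summary (fraction, with percent):

explained: PC1 0.5051 (50.51%), PC2 0.4242 (42.42%), PC3 0.0707 (7.07%);  cumulative: 0.5051, 0.9293, 1


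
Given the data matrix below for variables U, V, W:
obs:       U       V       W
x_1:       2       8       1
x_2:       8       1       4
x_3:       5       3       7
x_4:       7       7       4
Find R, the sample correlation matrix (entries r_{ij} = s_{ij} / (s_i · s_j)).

Step 1 — column means:
  mean(U) = (2 + 8 + 5 + 7) / 4 = 22/4 = 5.5
  mean(V) = (8 + 1 + 3 + 7) / 4 = 19/4 = 4.75
  mean(W) = (1 + 4 + 7 + 4) / 4 = 16/4 = 4

Step 2 — sample variances and covariances s[i,j] = (1/(n-1)) · Σ_k (x_{k,i} - mean_i) · (x_{k,j} - mean_j), with n-1 = 3:
  s[U,U] = ((-3.5)·(-3.5) + (2.5)·(2.5) + (-0.5)·(-0.5) + (1.5)·(1.5)) / 3 = 21/3 = 7
  s[U,V] = ((-3.5)·(3.25) + (2.5)·(-3.75) + (-0.5)·(-1.75) + (1.5)·(2.25)) / 3 = -16.5/3 = -5.5
  s[U,W] = ((-3.5)·(-3) + (2.5)·(0) + (-0.5)·(3) + (1.5)·(0)) / 3 = 9/3 = 3
  s[V,V] = ((3.25)·(3.25) + (-3.75)·(-3.75) + (-1.75)·(-1.75) + (2.25)·(2.25)) / 3 = 32.75/3 = 10.9167
  s[V,W] = ((3.25)·(-3) + (-3.75)·(0) + (-1.75)·(3) + (2.25)·(0)) / 3 = -15/3 = -5
  s[W,W] = ((-3)·(-3) + (0)·(0) + (3)·(3) + (0)·(0)) / 3 = 18/3 = 6
  Sample standard deviations s_i = √(s[i,i]):
  s(U) = √(7) = 2.6458
  s(V) = √(10.9167) = 3.304
  s(W) = √(6) = 2.4495

Step 3 — r_{ij} = s_{ij} / (s_i · s_j):
  r[U,U] = 1 (diagonal).
  r[U,V] = -5.5 / (2.6458 · 3.304) = -5.5 / 8.7417 = -0.6292
  r[U,W] = 3 / (2.6458 · 2.4495) = 3 / 6.4807 = 0.4629
  r[V,V] = 1 (diagonal).
  r[V,W] = -5 / (3.304 · 2.4495) = -5 / 8.0932 = -0.6178
  r[W,W] = 1 (diagonal).

R is symmetric with unit diagonal. Assembling:

R = [[1, -0.6292, 0.4629],
 [-0.6292, 1, -0.6178],
 [0.4629, -0.6178, 1]]


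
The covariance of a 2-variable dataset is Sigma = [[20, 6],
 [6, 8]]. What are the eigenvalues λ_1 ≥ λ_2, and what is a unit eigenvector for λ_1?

Step 1 — characteristic polynomial of 2×2 Sigma:
  det(Sigma - λI) = λ² - trace · λ + det = 0.
  trace = 20 + 8 = 28, det = 20·8 - (6)² = 124.
Step 2 — discriminant:
  Δ = trace² - 4·det = 784 - 496 = 288.
Step 3 — eigenvalues:
  λ = (trace ± √Δ)/2 = (28 ± 16.9706)/2,
  λ_1 = 22.4853,  λ_2 = 5.5147.

Step 4 — unit eigenvector for λ_1: solve (Sigma - λ_1 I)v = 0. First row:
  (20 - 22.4853)·v_x + (6)·v_y = 0, i.e. (-2.4853)·v_x + (6)·v_y = 0,
  so v ∝ (b, λ_1 - a) = (6, 2.4853) = u.
  ||u|| = √((6)² + (2.4853)²) = √(42.1766) ≈ 6.4944,
  v_1 = u/||u|| ≈ (0.9239, 0.3827) (||v_1|| = 1).

λ_1 = 22.4853,  λ_2 = 5.5147;  v_1 ≈ (0.9239, 0.3827)


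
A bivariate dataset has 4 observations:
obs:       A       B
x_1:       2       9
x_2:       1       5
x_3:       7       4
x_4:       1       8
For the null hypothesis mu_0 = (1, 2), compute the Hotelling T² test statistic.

Step 1 — sample mean vector:
  mean(A) = (2 + 1 + 7 + 1) / 4 = 11/4 = 2.75
  mean(B) = (9 + 5 + 4 + 8) / 4 = 26/4 = 6.5
  x̄ = (2.75, 6.5),  deviation x̄ - mu_0 = (2.75, 6.5) - (1, 2) = (1.75, 4.5).

Step 2 — sample covariance matrix, S[i,j] = (1/(n-1)) · Σ_k (x_{k,i} - mean_i) · (x_{k,j} - mean_j), divisor n-1 = 3:
  S[A,A] = ((-0.75)·(-0.75) + (-1.75)·(-1.75) + (4.25)·(4.25) + (-1.75)·(-1.75)) / 3 = 24.75/3 = 8.25
  S[A,B] = ((-0.75)·(2.5) + (-1.75)·(-1.5) + (4.25)·(-2.5) + (-1.75)·(1.5)) / 3 = -12.5/3 = -4.1667
  S[B,B] = ((2.5)·(2.5) + (-1.5)·(-1.5) + (-2.5)·(-2.5) + (1.5)·(1.5)) / 3 = 17/3 = 5.6667
  S = [[8.25, -4.1667],
 [-4.1667, 5.6667]].

Step 3 — invert S. det(S) = 8.25·5.6667 - (-4.1667)² = 29.3889.
  S^{-1} = (1/det) · [[d, -b], [-b, a]] = [[0.1928, 0.1418],
 [0.1418, 0.2807]].

Step 4 — quadratic form (x̄ - mu_0)^T · S^{-1} · (x̄ - mu_0):
  S^{-1} · (x̄ - mu_0) = (0.9754, 1.5113),
  (x̄ - mu_0)^T · [...] = (1.75)·(0.9754) + (4.5)·(1.5113) = 8.508.

Step 5 — scale by n: T² = 4 · 8.508 = 34.0321.

T² ≈ 34.0321


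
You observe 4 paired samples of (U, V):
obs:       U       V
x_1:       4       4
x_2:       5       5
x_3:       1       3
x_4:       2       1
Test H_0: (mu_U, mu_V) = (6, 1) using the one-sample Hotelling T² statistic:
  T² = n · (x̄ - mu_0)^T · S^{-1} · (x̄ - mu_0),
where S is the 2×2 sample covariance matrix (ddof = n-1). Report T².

Step 1 — sample mean vector:
  mean(U) = (4 + 5 + 1 + 2) / 4 = 12/4 = 3
  mean(V) = (4 + 5 + 3 + 1) / 4 = 13/4 = 3.25
  x̄ = (3, 3.25),  deviation x̄ - mu_0 = (3, 3.25) - (6, 1) = (-3, 2.25).

Step 2 — sample covariance matrix, S[i,j] = (1/(n-1)) · Σ_k (x_{k,i} - mean_i) · (x_{k,j} - mean_j), divisor n-1 = 3:
  S[U,U] = ((1)·(1) + (2)·(2) + (-2)·(-2) + (-1)·(-1)) / 3 = 10/3 = 3.3333
  S[U,V] = ((1)·(0.75) + (2)·(1.75) + (-2)·(-0.25) + (-1)·(-2.25)) / 3 = 7/3 = 2.3333
  S[V,V] = ((0.75)·(0.75) + (1.75)·(1.75) + (-0.25)·(-0.25) + (-2.25)·(-2.25)) / 3 = 8.75/3 = 2.9167
  S = [[3.3333, 2.3333],
 [2.3333, 2.9167]].

Step 3 — invert S. det(S) = 3.3333·2.9167 - (2.3333)² = 4.2778.
  S^{-1} = (1/det) · [[d, -b], [-b, a]] = [[0.6818, -0.5455],
 [-0.5455, 0.7792]].

Step 4 — quadratic form (x̄ - mu_0)^T · S^{-1} · (x̄ - mu_0):
  S^{-1} · (x̄ - mu_0) = (-3.2727, 3.3896),
  (x̄ - mu_0)^T · [...] = (-3)·(-3.2727) + (2.25)·(3.3896) = 17.4448.

Step 5 — scale by n: T² = 4 · 17.4448 = 69.7792.

T² ≈ 69.7792


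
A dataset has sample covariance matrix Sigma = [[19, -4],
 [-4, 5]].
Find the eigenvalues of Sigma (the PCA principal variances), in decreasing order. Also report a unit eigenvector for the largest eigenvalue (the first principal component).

Step 1 — characteristic polynomial of 2×2 Sigma:
  det(Sigma - λI) = λ² - trace · λ + det = 0.
  trace = 19 + 5 = 24, det = 19·5 - (-4)² = 79.
Step 2 — discriminant:
  Δ = trace² - 4·det = 576 - 316 = 260.
Step 3 — eigenvalues:
  λ = (trace ± √Δ)/2 = (24 ± 16.1245)/2,
  λ_1 = 20.0623,  λ_2 = 3.9377.

Step 4 — unit eigenvector for λ_1: solve (Sigma - λ_1 I)v = 0. First row:
  (19 - 20.0623)·v_x + (-4)·v_y = 0, i.e. (-1.0623)·v_x + (-4)·v_y = 0,
  so v ∝ (b, λ_1 - a) = (-4, 1.0623); multiply by -1 so the first entry is positive: u = (4, -1.0623).
  ||u|| = √((4)² + (-1.0623)²) = √(17.1284) ≈ 4.1386,
  v_1 = u/||u|| ≈ (0.9665, -0.2567) (||v_1|| = 1).

λ_1 = 20.0623,  λ_2 = 3.9377;  v_1 ≈ (0.9665, -0.2567)


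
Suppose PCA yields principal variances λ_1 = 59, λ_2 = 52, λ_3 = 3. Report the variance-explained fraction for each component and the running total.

Step 1 — total variance = trace(Sigma) = Σ λ_i = 59 + 52 + 3 = 114.

Step 2 — fraction explained by component i = λ_i / Σ λ:
  PC1: 59/114 = 0.5175
  PC2: 52/114 = 0.4561
  PC3: 3/114 = 0.0263

Step 3 — cumulative fraction after k components = (λ_1 + ... + λ_k) / Σ λ:
  k = 1: 59/114 = 0.5175
  k = 2: (59 + 52)/114 = 111/114 = 0.9737
  k = 3: (59 + 52 + 3)/114 = 114/114 = 1

Summary (fraction, with percent):

explained: PC1 0.5175 (51.75%), PC2 0.4561 (45.61%), PC3 0.0263 (2.63%);  cumulative: 0.5175, 0.9737, 1


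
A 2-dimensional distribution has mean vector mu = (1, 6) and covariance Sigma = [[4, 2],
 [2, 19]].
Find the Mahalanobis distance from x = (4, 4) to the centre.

Step 1 — centre the observation: (x - mu) = (3, -2).

Step 2 — invert Sigma. det(Sigma) = 4·19 - (2)² = 72.
  Sigma^{-1} = (1/det) · [[d, -b], [-b, a]] = [[0.2639, -0.0278],
 [-0.0278, 0.0556]].

Step 3 — form the quadratic (x - mu)^T · Sigma^{-1} · (x - mu):
  Sigma^{-1} · (x - mu) = (0.8472, -0.1944).
  (x - mu)^T · [Sigma^{-1} · (x - mu)] = (3)·(0.8472) + (-2)·(-0.1944) = 2.9306.

Step 4 — take square root: d = √(2.9306) ≈ 1.7119.

d(x, mu) = √(2.9306) ≈ 1.7119


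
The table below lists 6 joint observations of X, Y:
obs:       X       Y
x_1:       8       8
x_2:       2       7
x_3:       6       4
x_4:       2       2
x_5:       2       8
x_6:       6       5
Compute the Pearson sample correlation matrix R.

Step 1 — column means:
  mean(X) = (8 + 2 + 6 + 2 + 2 + 6) / 6 = 26/6 = 4.3333
  mean(Y) = (8 + 7 + 4 + 2 + 8 + 5) / 6 = 34/6 = 5.6667

Step 2 — sample variances and covariances s[i,j] = (1/(n-1)) · Σ_k (x_{k,i} - mean_i) · (x_{k,j} - mean_j), with n-1 = 5:
  s[X,X] = ((3.6667)·(3.6667) + (-2.3333)·(-2.3333) + (1.6667)·(1.6667) + (-2.3333)·(-2.3333) + (-2.3333)·(-2.3333) + (1.6667)·(1.6667)) / 5 = 35.3333/5 = 7.0667
  s[X,Y] = ((3.6667)·(2.3333) + (-2.3333)·(1.3333) + (1.6667)·(-1.6667) + (-2.3333)·(-3.6667) + (-2.3333)·(2.3333) + (1.6667)·(-0.6667)) / 5 = 4.6667/5 = 0.9333
  s[Y,Y] = ((2.3333)·(2.3333) + (1.3333)·(1.3333) + (-1.6667)·(-1.6667) + (-3.6667)·(-3.6667) + (2.3333)·(2.3333) + (-0.6667)·(-0.6667)) / 5 = 29.3333/5 = 5.8667
  Sample standard deviations s_i = √(s[i,i]):
  s(X) = √(7.0667) = 2.6583
  s(Y) = √(5.8667) = 2.4221

Step 3 — r_{ij} = s_{ij} / (s_i · s_j):
  r[X,X] = 1 (diagonal).
  r[X,Y] = 0.9333 / (2.6583 · 2.4221) = 0.9333 / 6.4388 = 0.145
  r[Y,Y] = 1 (diagonal).

R is symmetric with unit diagonal. Assembling:

R = [[1, 0.145],
 [0.145, 1]]


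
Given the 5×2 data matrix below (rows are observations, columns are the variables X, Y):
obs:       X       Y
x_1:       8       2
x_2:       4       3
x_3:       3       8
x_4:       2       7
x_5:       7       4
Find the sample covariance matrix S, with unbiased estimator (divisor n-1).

Step 1 — column means:
  mean(X) = (8 + 4 + 3 + 2 + 7) / 5 = 24/5 = 4.8
  mean(Y) = (2 + 3 + 8 + 7 + 4) / 5 = 24/5 = 4.8

Step 2 — sample covariance S[i,j] = (1/(n-1)) · Σ_k (x_{k,i} - mean_i) · (x_{k,j} - mean_j), with n-1 = 4.
  S[X,X] = ((3.2)·(3.2) + (-0.8)·(-0.8) + (-1.8)·(-1.8) + (-2.8)·(-2.8) + (2.2)·(2.2)) / 4 = 26.8/4 = 6.7
  S[X,Y] = ((3.2)·(-2.8) + (-0.8)·(-1.8) + (-1.8)·(3.2) + (-2.8)·(2.2) + (2.2)·(-0.8)) / 4 = -21.2/4 = -5.3
  S[Y,Y] = ((-2.8)·(-2.8) + (-1.8)·(-1.8) + (3.2)·(3.2) + (2.2)·(2.2) + (-0.8)·(-0.8)) / 4 = 26.8/4 = 6.7

S is symmetric (S[j,i] = S[i,j]). Assembling:

S = [[6.7, -5.3],
 [-5.3, 6.7]]


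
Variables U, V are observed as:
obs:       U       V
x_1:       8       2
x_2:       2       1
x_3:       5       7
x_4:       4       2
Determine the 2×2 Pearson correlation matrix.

Step 1 — column means:
  mean(U) = (8 + 2 + 5 + 4) / 4 = 19/4 = 4.75
  mean(V) = (2 + 1 + 7 + 2) / 4 = 12/4 = 3

Step 2 — sample variances and covariances s[i,j] = (1/(n-1)) · Σ_k (x_{k,i} - mean_i) · (x_{k,j} - mean_j), with n-1 = 3:
  s[U,U] = ((3.25)·(3.25) + (-2.75)·(-2.75) + (0.25)·(0.25) + (-0.75)·(-0.75)) / 3 = 18.75/3 = 6.25
  s[U,V] = ((3.25)·(-1) + (-2.75)·(-2) + (0.25)·(4) + (-0.75)·(-1)) / 3 = 4/3 = 1.3333
  s[V,V] = ((-1)·(-1) + (-2)·(-2) + (4)·(4) + (-1)·(-1)) / 3 = 22/3 = 7.3333
  Sample standard deviations s_i = √(s[i,i]):
  s(U) = √(6.25) = 2.5
  s(V) = √(7.3333) = 2.708

Step 3 — r_{ij} = s_{ij} / (s_i · s_j):
  r[U,U] = 1 (diagonal).
  r[U,V] = 1.3333 / (2.5 · 2.708) = 1.3333 / 6.77 = 0.1969
  r[V,V] = 1 (diagonal).

R is symmetric with unit diagonal. Assembling:

R = [[1, 0.1969],
 [0.1969, 1]]


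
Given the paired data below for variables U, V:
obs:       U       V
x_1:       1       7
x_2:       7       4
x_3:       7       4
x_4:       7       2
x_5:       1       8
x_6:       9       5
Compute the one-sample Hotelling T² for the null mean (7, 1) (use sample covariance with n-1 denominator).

Step 1 — sample mean vector:
  mean(U) = (1 + 7 + 7 + 7 + 1 + 9) / 6 = 32/6 = 5.3333
  mean(V) = (7 + 4 + 4 + 2 + 8 + 5) / 6 = 30/6 = 5
  x̄ = (5.3333, 5),  deviation x̄ - mu_0 = (5.3333, 5) - (7, 1) = (-1.6667, 4).

Step 2 — sample covariance matrix, S[i,j] = (1/(n-1)) · Σ_k (x_{k,i} - mean_i) · (x_{k,j} - mean_j), divisor n-1 = 5:
  S[U,U] = ((-4.3333)·(-4.3333) + (1.6667)·(1.6667) + (1.6667)·(1.6667) + (1.6667)·(1.6667) + (-4.3333)·(-4.3333) + (3.6667)·(3.6667)) / 5 = 59.3333/5 = 11.8667
  S[U,V] = ((-4.3333)·(2) + (1.6667)·(-1) + (1.6667)·(-1) + (1.6667)·(-3) + (-4.3333)·(3) + (3.6667)·(0)) / 5 = -30/5 = -6
  S[V,V] = ((2)·(2) + (-1)·(-1) + (-1)·(-1) + (-3)·(-3) + (3)·(3) + (0)·(0)) / 5 = 24/5 = 4.8
  S = [[11.8667, -6],
 [-6, 4.8]].

Step 3 — invert S. det(S) = 11.8667·4.8 - (-6)² = 20.96.
  S^{-1} = (1/det) · [[d, -b], [-b, a]] = [[0.229, 0.2863],
 [0.2863, 0.5662]].

Step 4 — quadratic form (x̄ - mu_0)^T · S^{-1} · (x̄ - mu_0):
  S^{-1} · (x̄ - mu_0) = (0.7634, 1.7875),
  (x̄ - mu_0)^T · [...] = (-1.6667)·(0.7634) + (4)·(1.7875) = 5.8779.

Step 5 — scale by n: T² = 6 · 5.8779 = 35.2672.

T² ≈ 35.2672


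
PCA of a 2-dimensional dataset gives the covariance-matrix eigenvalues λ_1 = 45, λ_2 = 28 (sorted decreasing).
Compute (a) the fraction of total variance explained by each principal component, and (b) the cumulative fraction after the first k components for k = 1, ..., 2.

Step 1 — total variance = trace(Sigma) = Σ λ_i = 45 + 28 = 73.

Step 2 — fraction explained by component i = λ_i / Σ λ:
  PC1: 45/73 = 0.6164
  PC2: 28/73 = 0.3836

Step 3 — cumulative fraction after k components = (λ_1 + ... + λ_k) / Σ λ:
  k = 1: 45/73 = 0.6164
  k = 2: (45 + 28)/73 = 73/73 = 1

Summary (fraction, with percent):

explained: PC1 0.6164 (61.64%), PC2 0.3836 (38.36%);  cumulative: 0.6164, 1


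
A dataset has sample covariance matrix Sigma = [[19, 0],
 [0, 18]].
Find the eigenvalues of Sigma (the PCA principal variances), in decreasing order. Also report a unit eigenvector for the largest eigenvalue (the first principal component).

Step 1 — characteristic polynomial of 2×2 Sigma:
  det(Sigma - λI) = λ² - trace · λ + det = 0.
  trace = 19 + 18 = 37, det = 19·18 - (0)² = 342.
Step 2 — discriminant:
  Δ = trace² - 4·det = 1369 - 1368 = 1.
Step 3 — eigenvalues:
  λ = (trace ± √Δ)/2 = (37 ± 1)/2,
  λ_1 = 19,  λ_2 = 18.

Step 4 — unit eigenvector for λ_1: Sigma is diagonal, so its eigenvectors are the coordinate axes. λ_1 = 19 is the diagonal entry on the first coordinate axis, hence
  v_1 = (1, 0) (||v_1|| = 1).

λ_1 = 19,  λ_2 = 18;  v_1 ≈ (1, 0)


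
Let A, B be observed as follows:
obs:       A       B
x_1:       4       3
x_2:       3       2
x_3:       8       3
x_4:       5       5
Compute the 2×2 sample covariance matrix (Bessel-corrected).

Step 1 — column means:
  mean(A) = (4 + 3 + 8 + 5) / 4 = 20/4 = 5
  mean(B) = (3 + 2 + 3 + 5) / 4 = 13/4 = 3.25

Step 2 — sample covariance S[i,j] = (1/(n-1)) · Σ_k (x_{k,i} - mean_i) · (x_{k,j} - mean_j), with n-1 = 3.
  S[A,A] = ((-1)·(-1) + (-2)·(-2) + (3)·(3) + (0)·(0)) / 3 = 14/3 = 4.6667
  S[A,B] = ((-1)·(-0.25) + (-2)·(-1.25) + (3)·(-0.25) + (0)·(1.75)) / 3 = 2/3 = 0.6667
  S[B,B] = ((-0.25)·(-0.25) + (-1.25)·(-1.25) + (-0.25)·(-0.25) + (1.75)·(1.75)) / 3 = 4.75/3 = 1.5833

S is symmetric (S[j,i] = S[i,j]). Assembling:

S = [[4.6667, 0.6667],
 [0.6667, 1.5833]]


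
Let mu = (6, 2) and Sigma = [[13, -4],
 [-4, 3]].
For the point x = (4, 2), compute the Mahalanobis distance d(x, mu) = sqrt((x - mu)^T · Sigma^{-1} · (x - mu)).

Step 1 — centre the observation: (x - mu) = (-2, 0).

Step 2 — invert Sigma. det(Sigma) = 13·3 - (-4)² = 23.
  Sigma^{-1} = (1/det) · [[d, -b], [-b, a]] = [[0.1304, 0.1739],
 [0.1739, 0.5652]].

Step 3 — form the quadratic (x - mu)^T · Sigma^{-1} · (x - mu):
  Sigma^{-1} · (x - mu) = (-0.2609, -0.3478).
  (x - mu)^T · [Sigma^{-1} · (x - mu)] = (-2)·(-0.2609) + (0)·(-0.3478) = 0.5217.

Step 4 — take square root: d = √(0.5217) ≈ 0.7223.

d(x, mu) = √(0.5217) ≈ 0.7223


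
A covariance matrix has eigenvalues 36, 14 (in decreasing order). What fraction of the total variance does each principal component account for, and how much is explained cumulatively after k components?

Step 1 — total variance = trace(Sigma) = Σ λ_i = 36 + 14 = 50.

Step 2 — fraction explained by component i = λ_i / Σ λ:
  PC1: 36/50 = 0.72
  PC2: 14/50 = 0.28

Step 3 — cumulative fraction after k components = (λ_1 + ... + λ_k) / Σ λ:
  k = 1: 36/50 = 0.72
  k = 2: (36 + 14)/50 = 50/50 = 1

Summary (fraction, with percent):

explained: PC1 0.72 (72%), PC2 0.28 (28%);  cumulative: 0.72, 1


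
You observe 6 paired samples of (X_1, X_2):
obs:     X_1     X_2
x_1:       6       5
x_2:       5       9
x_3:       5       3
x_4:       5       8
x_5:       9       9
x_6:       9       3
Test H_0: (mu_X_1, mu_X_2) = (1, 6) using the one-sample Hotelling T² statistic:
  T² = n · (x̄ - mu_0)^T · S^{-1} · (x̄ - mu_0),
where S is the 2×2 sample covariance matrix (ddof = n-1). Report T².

Step 1 — sample mean vector:
  mean(X_1) = (6 + 5 + 5 + 5 + 9 + 9) / 6 = 39/6 = 6.5
  mean(X_2) = (5 + 9 + 3 + 8 + 9 + 3) / 6 = 37/6 = 6.1667
  x̄ = (6.5, 6.1667),  deviation x̄ - mu_0 = (6.5, 6.1667) - (1, 6) = (5.5, 0.1667).

Step 2 — sample covariance matrix, S[i,j] = (1/(n-1)) · Σ_k (x_{k,i} - mean_i) · (x_{k,j} - mean_j), divisor n-1 = 5:
  S[X_1,X_1] = ((-0.5)·(-0.5) + (-1.5)·(-1.5) + (-1.5)·(-1.5) + (-1.5)·(-1.5) + (2.5)·(2.5) + (2.5)·(2.5)) / 5 = 19.5/5 = 3.9
  S[X_1,X_2] = ((-0.5)·(-1.1667) + (-1.5)·(2.8333) + (-1.5)·(-3.1667) + (-1.5)·(1.8333) + (2.5)·(2.8333) + (2.5)·(-3.1667)) / 5 = -2.5/5 = -0.5
  S[X_2,X_2] = ((-1.1667)·(-1.1667) + (2.8333)·(2.8333) + (-3.1667)·(-3.1667) + (1.8333)·(1.8333) + (2.8333)·(2.8333) + (-3.1667)·(-3.1667)) / 5 = 40.8333/5 = 8.1667
  S = [[3.9, -0.5],
 [-0.5, 8.1667]].

Step 3 — invert S. det(S) = 3.9·8.1667 - (-0.5)² = 31.6.
  S^{-1} = (1/det) · [[d, -b], [-b, a]] = [[0.2584, 0.0158],
 [0.0158, 0.1234]].

Step 4 — quadratic form (x̄ - mu_0)^T · S^{-1} · (x̄ - mu_0):
  S^{-1} · (x̄ - mu_0) = (1.4241, 0.1076),
  (x̄ - mu_0)^T · [...] = (5.5)·(1.4241) + (0.1667)·(0.1076) = 7.8502.

Step 5 — scale by n: T² = 6 · 7.8502 = 47.1013.

T² ≈ 47.1013


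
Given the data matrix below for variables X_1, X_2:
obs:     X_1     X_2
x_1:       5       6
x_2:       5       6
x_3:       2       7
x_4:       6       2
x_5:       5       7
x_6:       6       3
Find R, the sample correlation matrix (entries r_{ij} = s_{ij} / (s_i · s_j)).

Step 1 — column means:
  mean(X_1) = (5 + 5 + 2 + 6 + 5 + 6) / 6 = 29/6 = 4.8333
  mean(X_2) = (6 + 6 + 7 + 2 + 7 + 3) / 6 = 31/6 = 5.1667

Step 2 — sample variances and covariances s[i,j] = (1/(n-1)) · Σ_k (x_{k,i} - mean_i) · (x_{k,j} - mean_j), with n-1 = 5:
  s[X_1,X_1] = ((0.1667)·(0.1667) + (0.1667)·(0.1667) + (-2.8333)·(-2.8333) + (1.1667)·(1.1667) + (0.1667)·(0.1667) + (1.1667)·(1.1667)) / 5 = 10.8333/5 = 2.1667
  s[X_1,X_2] = ((0.1667)·(0.8333) + (0.1667)·(0.8333) + (-2.8333)·(1.8333) + (1.1667)·(-3.1667) + (0.1667)·(1.8333) + (1.1667)·(-2.1667)) / 5 = -10.8333/5 = -2.1667
  s[X_2,X_2] = ((0.8333)·(0.8333) + (0.8333)·(0.8333) + (1.8333)·(1.8333) + (-3.1667)·(-3.1667) + (1.8333)·(1.8333) + (-2.1667)·(-2.1667)) / 5 = 22.8333/5 = 4.5667
  Sample standard deviations s_i = √(s[i,i]):
  s(X_1) = √(2.1667) = 1.472
  s(X_2) = √(4.5667) = 2.137

Step 3 — r_{ij} = s_{ij} / (s_i · s_j):
  r[X_1,X_1] = 1 (diagonal).
  r[X_1,X_2] = -2.1667 / (1.472 · 2.137) = -2.1667 / 3.1455 = -0.6888
  r[X_2,X_2] = 1 (diagonal).

R is symmetric with unit diagonal. Assembling:

R = [[1, -0.6888],
 [-0.6888, 1]]


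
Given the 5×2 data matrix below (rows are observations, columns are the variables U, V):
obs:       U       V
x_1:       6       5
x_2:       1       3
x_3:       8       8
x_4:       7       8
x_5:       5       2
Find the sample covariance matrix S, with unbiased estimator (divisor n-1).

Step 1 — column means:
  mean(U) = (6 + 1 + 8 + 7 + 5) / 5 = 27/5 = 5.4
  mean(V) = (5 + 3 + 8 + 8 + 2) / 5 = 26/5 = 5.2

Step 2 — sample covariance S[i,j] = (1/(n-1)) · Σ_k (x_{k,i} - mean_i) · (x_{k,j} - mean_j), with n-1 = 4.
  S[U,U] = ((0.6)·(0.6) + (-4.4)·(-4.4) + (2.6)·(2.6) + (1.6)·(1.6) + (-0.4)·(-0.4)) / 4 = 29.2/4 = 7.3
  S[U,V] = ((0.6)·(-0.2) + (-4.4)·(-2.2) + (2.6)·(2.8) + (1.6)·(2.8) + (-0.4)·(-3.2)) / 4 = 22.6/4 = 5.65
  S[V,V] = ((-0.2)·(-0.2) + (-2.2)·(-2.2) + (2.8)·(2.8) + (2.8)·(2.8) + (-3.2)·(-3.2)) / 4 = 30.8/4 = 7.7

S is symmetric (S[j,i] = S[i,j]). Assembling:

S = [[7.3, 5.65],
 [5.65, 7.7]]


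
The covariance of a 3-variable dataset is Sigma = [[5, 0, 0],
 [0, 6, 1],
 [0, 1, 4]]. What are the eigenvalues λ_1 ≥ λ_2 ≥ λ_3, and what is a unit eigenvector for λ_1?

Step 1 — characteristic polynomial p(λ) = det(λI - Sigma) = λ³ - tr·λ² + c_1·λ - det, where tr = trace, c_1 = sum of the principal 2×2 minors, det = det(Sigma):
  tr = 5 + 6 + 4 = 15,
  c_1 = (5·6 - (0)²) + (5·4 - (0)²) + (6·4 - (1)²) = 30 + 20 + 23 = 73,
  det = 5·(6·4 - (1)²) - (0)·((0)·4 - (1)·(0)) + (0)·((0)·(1) - 6·(0)) = 5·(23) - (0)·(0) + (0)·(0) = 115.
  So p(λ) = λ³ - 15λ² + 73λ - 115.
Step 2 — look for an integer root (rational root theorem: any rational root is an integer divisor of 115). Testing λ = 5:
  p(5) = 125 - 375 + 365 - 115 = 0  ✓
  Dividing out (λ - 5): p(λ) = (λ - 5)(λ² - 10λ + 23).
Step 3 — remaining eigenvalues from the quadratic λ² - 10λ + 23 = 0:
  Δ = 10² - 4·23 = 100 - 92 = 8,  λ = (10 ± √8)/2 = (10 ± 2.8284)/2 ≈ 6.4142 or 3.5858.
  Sorted: λ_1 = 6.4142,  λ_2 = 5,  λ_3 = 3.5858  (check: sum = 15 = tr ✓).

Step 4 — unit eigenvector for λ_1 ≈ 6.4142: v spans the null space of (Sigma - λ_1 I), whose rows are
  r_1 = (-1.4142, 0, 0),  r_2 = (0, -0.4142, 1),  r_3 = (0, 1, -2.4142).
  v is orthogonal to every row, so take v ∝ r_1 × r_2 = ((0)·(1) - (0)·(-0.4142), (0)·(0) - (-1.4142)·(1), (-1.4142)·(-0.4142) - (0)·(0)) ≈ (0, 1.4142, 0.5858).
  Let u = (0, 1.4142, 0.5858).
  ||u|| = √((0)² + (1.4142)² + (0.5858)²) = √(2.3431) ≈ 1.5307,  v_1 = u/||u|| ≈ (0, 0.9239, 0.3827) (||v_1|| = 1).

λ_1 = 6.4142,  λ_2 = 5,  λ_3 = 3.5858;  v_1 ≈ (0, 0.9239, 0.3827)


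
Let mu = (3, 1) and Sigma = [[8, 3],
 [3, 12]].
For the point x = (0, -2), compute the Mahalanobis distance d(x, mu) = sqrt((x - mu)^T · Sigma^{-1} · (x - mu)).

Step 1 — centre the observation: (x - mu) = (-3, -3).

Step 2 — invert Sigma. det(Sigma) = 8·12 - (3)² = 87.
  Sigma^{-1} = (1/det) · [[d, -b], [-b, a]] = [[0.1379, -0.0345],
 [-0.0345, 0.092]].

Step 3 — form the quadratic (x - mu)^T · Sigma^{-1} · (x - mu):
  Sigma^{-1} · (x - mu) = (-0.3103, -0.1724).
  (x - mu)^T · [Sigma^{-1} · (x - mu)] = (-3)·(-0.3103) + (-3)·(-0.1724) = 1.4483.

Step 4 — take square root: d = √(1.4483) ≈ 1.2034.

d(x, mu) = √(1.4483) ≈ 1.2034


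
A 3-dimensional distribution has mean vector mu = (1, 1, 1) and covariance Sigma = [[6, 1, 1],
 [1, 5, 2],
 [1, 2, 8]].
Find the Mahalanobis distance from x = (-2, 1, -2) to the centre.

Step 1 — centre the observation: (x - mu) = (-3, 0, -3).

Step 2 — invert Sigma (cofactor / det for 3×3, or solve directly):
  Sigma^{-1} = [[0.1739, -0.029, -0.0145],
 [-0.029, 0.2271, -0.0531],
 [-0.0145, -0.0531, 0.1401]].

Step 3 — form the quadratic (x - mu)^T · Sigma^{-1} · (x - mu):
  Sigma^{-1} · (x - mu) = (-0.4783, 0.2464, -0.3768).
  (x - mu)^T · [Sigma^{-1} · (x - mu)] = (-3)·(-0.4783) + (0)·(0.2464) + (-3)·(-0.3768) = 2.5652.

Step 4 — take square root: d = √(2.5652) ≈ 1.6016.

d(x, mu) = √(2.5652) ≈ 1.6016


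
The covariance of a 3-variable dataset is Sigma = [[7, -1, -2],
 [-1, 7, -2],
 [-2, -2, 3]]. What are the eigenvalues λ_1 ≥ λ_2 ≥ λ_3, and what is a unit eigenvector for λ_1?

Step 1 — characteristic polynomial p(λ) = det(λI - Sigma) = λ³ - tr·λ² + c_1·λ - det, where tr = trace, c_1 = sum of the principal 2×2 minors, det = det(Sigma):
  tr = 7 + 7 + 3 = 17,
  c_1 = (7·7 - (-1)²) + (7·3 - (-2)²) + (7·3 - (-2)²) = 48 + 17 + 17 = 82,
  det = 7·(7·3 - (-2)²) - (-1)·((-1)·3 - (-2)·(-2)) + (-2)·((-1)·(-2) - 7·(-2)) = 7·(17) - (-1)·(-7) + (-2)·(16) = 80.
  So p(λ) = λ³ - 17λ² + 82λ - 80.
Step 2 — look for an integer root (rational root theorem: any rational root is an integer divisor of 80). Testing λ = 8:
  p(8) = 512 - 1088 + 656 - 80 = 0  ✓
  Dividing out (λ - 8): p(λ) = (λ - 8)(λ² - 9λ + 10).
Step 3 — remaining eigenvalues from the quadratic λ² - 9λ + 10 = 0:
  Δ = 9² - 4·10 = 81 - 40 = 41,  λ = (9 ± √41)/2 = (9 ± 6.4031)/2 ≈ 7.7016 or 1.2984.
  Sorted: λ_1 = 8,  λ_2 = 7.7016,  λ_3 = 1.2984  (check: sum = 17 = tr ✓).

Step 4 — unit eigenvector for λ_1 = 8: v spans the null space of (Sigma - λ_1 I), whose rows are
  r_1 = (-1, -1, -2),  r_2 = (-1, -1, -2),  r_3 = (-2, -2, -5).
  v is orthogonal to every row, so take v ∝ r_1 × r_3 = ((-1)·(-5) - (-2)·(-2), (-2)·(-2) - (-1)·(-5), (-1)·(-2) - (-1)·(-2)) = (1, -1, 0).
  Let u = (1, -1, 0).
  ||u|| = √((1)² + (-1)² + (0)²) = √(2) ≈ 1.4142,  v_1 = u/||u|| ≈ (0.7071, -0.7071, 0) (||v_1|| = 1).

λ_1 = 8,  λ_2 = 7.7016,  λ_3 = 1.2984;  v_1 ≈ (0.7071, -0.7071, 0)


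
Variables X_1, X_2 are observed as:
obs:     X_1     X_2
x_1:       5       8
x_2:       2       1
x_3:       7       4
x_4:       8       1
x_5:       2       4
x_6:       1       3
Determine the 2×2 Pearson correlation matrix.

Step 1 — column means:
  mean(X_1) = (5 + 2 + 7 + 8 + 2 + 1) / 6 = 25/6 = 4.1667
  mean(X_2) = (8 + 1 + 4 + 1 + 4 + 3) / 6 = 21/6 = 3.5

Step 2 — sample variances and covariances s[i,j] = (1/(n-1)) · Σ_k (x_{k,i} - mean_i) · (x_{k,j} - mean_j), with n-1 = 5:
  s[X_1,X_1] = ((0.8333)·(0.8333) + (-2.1667)·(-2.1667) + (2.8333)·(2.8333) + (3.8333)·(3.8333) + (-2.1667)·(-2.1667) + (-3.1667)·(-3.1667)) / 5 = 42.8333/5 = 8.5667
  s[X_1,X_2] = ((0.8333)·(4.5) + (-2.1667)·(-2.5) + (2.8333)·(0.5) + (3.8333)·(-2.5) + (-2.1667)·(0.5) + (-3.1667)·(-0.5)) / 5 = 1.5/5 = 0.3
  s[X_2,X_2] = ((4.5)·(4.5) + (-2.5)·(-2.5) + (0.5)·(0.5) + (-2.5)·(-2.5) + (0.5)·(0.5) + (-0.5)·(-0.5)) / 5 = 33.5/5 = 6.7
  Sample standard deviations s_i = √(s[i,i]):
  s(X_1) = √(8.5667) = 2.9269
  s(X_2) = √(6.7) = 2.5884

Step 3 — r_{ij} = s_{ij} / (s_i · s_j):
  r[X_1,X_1] = 1 (diagonal).
  r[X_1,X_2] = 0.3 / (2.9269 · 2.5884) = 0.3 / 7.5761 = 0.0396
  r[X_2,X_2] = 1 (diagonal).

R is symmetric with unit diagonal. Assembling:

R = [[1, 0.0396],
 [0.0396, 1]]


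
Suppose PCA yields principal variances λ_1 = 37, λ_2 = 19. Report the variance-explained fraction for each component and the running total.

Step 1 — total variance = trace(Sigma) = Σ λ_i = 37 + 19 = 56.

Step 2 — fraction explained by component i = λ_i / Σ λ:
  PC1: 37/56 = 0.6607
  PC2: 19/56 = 0.3393

Step 3 — cumulative fraction after k components = (λ_1 + ... + λ_k) / Σ λ:
  k = 1: 37/56 = 0.6607
  k = 2: (37 + 19)/56 = 56/56 = 1

Summary (fraction, with percent):

explained: PC1 0.6607 (66.07%), PC2 0.3393 (33.93%);  cumulative: 0.6607, 1
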